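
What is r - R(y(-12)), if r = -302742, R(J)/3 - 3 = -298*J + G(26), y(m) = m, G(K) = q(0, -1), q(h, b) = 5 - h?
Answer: -313494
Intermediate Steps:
G(K) = 5 (G(K) = 5 - 1*0 = 5 + 0 = 5)
R(J) = 24 - 894*J (R(J) = 9 + 3*(-298*J + 5) = 9 + 3*(5 - 298*J) = 9 + (15 - 894*J) = 24 - 894*J)
r - R(y(-12)) = -302742 - (24 - 894*(-12)) = -302742 - (24 + 10728) = -302742 - 1*10752 = -302742 - 10752 = -313494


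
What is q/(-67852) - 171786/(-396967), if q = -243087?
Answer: 108153540801/26935004884 ≈ 4.0154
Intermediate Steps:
q/(-67852) - 171786/(-396967) = -243087/(-67852) - 171786/(-396967) = -243087*(-1/67852) - 171786*(-1/396967) = 243087/67852 + 171786/396967 = 108153540801/26935004884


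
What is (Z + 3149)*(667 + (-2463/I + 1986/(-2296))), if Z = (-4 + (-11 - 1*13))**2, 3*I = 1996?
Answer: 746239817511/286426 ≈ 2.6053e+6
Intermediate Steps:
I = 1996/3 (I = (1/3)*1996 = 1996/3 ≈ 665.33)
Z = 784 (Z = (-4 + (-11 - 13))**2 = (-4 - 24)**2 = (-28)**2 = 784)
(Z + 3149)*(667 + (-2463/I + 1986/(-2296))) = (784 + 3149)*(667 + (-2463/1996/3 + 1986/(-2296))) = 3933*(667 + (-2463*3/1996 + 1986*(-1/2296))) = 3933*(667 + (-7389/1996 - 993/1148)) = 3933*(667 - 1308075/286426) = 3933*(189738067/286426) = 746239817511/286426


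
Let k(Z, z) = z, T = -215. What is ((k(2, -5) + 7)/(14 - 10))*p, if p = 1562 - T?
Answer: 1777/2 ≈ 888.50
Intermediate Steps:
p = 1777 (p = 1562 - 1*(-215) = 1562 + 215 = 1777)
((k(2, -5) + 7)/(14 - 10))*p = ((-5 + 7)/(14 - 10))*1777 = (2/4)*1777 = (2*(1/4))*1777 = (1/2)*1777 = 1777/2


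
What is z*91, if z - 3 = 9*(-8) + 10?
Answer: -5369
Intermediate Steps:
z = -59 (z = 3 + (9*(-8) + 10) = 3 + (-72 + 10) = 3 - 62 = -59)
z*91 = -59*91 = -5369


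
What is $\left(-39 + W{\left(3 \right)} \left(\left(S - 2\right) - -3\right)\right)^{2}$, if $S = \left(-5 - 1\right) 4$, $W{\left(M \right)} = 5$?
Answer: $23716$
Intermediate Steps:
$S = -24$ ($S = \left(-6\right) 4 = -24$)
$\left(-39 + W{\left(3 \right)} \left(\left(S - 2\right) - -3\right)\right)^{2} = \left(-39 + 5 \left(\left(-24 - 2\right) - -3\right)\right)^{2} = \left(-39 + 5 \left(-26 + 3\right)\right)^{2} = \left(-39 + 5 \left(-23\right)\right)^{2} = \left(-39 - 115\right)^{2} = \left(-154\right)^{2} = 23716$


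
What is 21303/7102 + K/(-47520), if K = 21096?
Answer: 5989547/2343660 ≈ 2.5556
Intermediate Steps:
21303/7102 + K/(-47520) = 21303/7102 + 21096/(-47520) = 21303*(1/7102) + 21096*(-1/47520) = 21303/7102 - 293/660 = 5989547/2343660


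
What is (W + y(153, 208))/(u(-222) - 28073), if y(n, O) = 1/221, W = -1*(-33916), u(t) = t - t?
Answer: -7495437/6204133 ≈ -1.2081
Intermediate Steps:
u(t) = 0
W = 33916
y(n, O) = 1/221
(W + y(153, 208))/(u(-222) - 28073) = (33916 + 1/221)/(0 - 28073) = (7495437/221)/(-28073) = (7495437/221)*(-1/28073) = -7495437/6204133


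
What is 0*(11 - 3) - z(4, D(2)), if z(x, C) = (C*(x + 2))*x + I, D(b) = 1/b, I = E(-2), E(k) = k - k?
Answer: -12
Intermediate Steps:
E(k) = 0
I = 0
z(x, C) = C*x*(2 + x) (z(x, C) = (C*(x + 2))*x + 0 = (C*(2 + x))*x + 0 = C*x*(2 + x) + 0 = C*x*(2 + x))
0*(11 - 3) - z(4, D(2)) = 0*(11 - 3) - 4*(2 + 4)/2 = 0*8 - 4*6/2 = 0 - 1*12 = 0 - 12 = -12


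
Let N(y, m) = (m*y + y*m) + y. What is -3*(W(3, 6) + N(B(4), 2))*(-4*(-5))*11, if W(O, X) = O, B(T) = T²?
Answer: -54780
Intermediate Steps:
N(y, m) = y + 2*m*y (N(y, m) = (m*y + m*y) + y = 2*m*y + y = y + 2*m*y)
-3*(W(3, 6) + N(B(4), 2))*(-4*(-5))*11 = -3*(3 + 4²*(1 + 2*2))*(-4*(-5))*11 = -3*(3 + 16*(1 + 4))*20*11 = -3*(3 + 16*5)*20*11 = -3*(3 + 80)*20*11 = -249*20*11 = -3*1660*11 = -4980*11 = -54780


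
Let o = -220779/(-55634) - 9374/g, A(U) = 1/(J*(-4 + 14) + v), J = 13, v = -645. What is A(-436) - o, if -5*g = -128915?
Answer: -2664412809537/738721882330 ≈ -3.6068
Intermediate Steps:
g = 25783 (g = -⅕*(-128915) = 25783)
A(U) = -1/515 (A(U) = 1/(13*(-4 + 14) - 645) = 1/(13*10 - 645) = 1/(130 - 645) = 1/(-515) = -1/515)
o = 5170831841/1434411422 (o = -220779/(-55634) - 9374/25783 = -220779*(-1/55634) - 9374*1/25783 = 220779/55634 - 9374/25783 = 5170831841/1434411422 ≈ 3.6048)
A(-436) - o = -1/515 - 1*5170831841/1434411422 = -1/515 - 5170831841/1434411422 = -2664412809537/738721882330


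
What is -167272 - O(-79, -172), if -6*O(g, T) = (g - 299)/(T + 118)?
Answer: -1003625/6 ≈ -1.6727e+5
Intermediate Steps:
O(g, T) = -(-299 + g)/(6*(118 + T)) (O(g, T) = -(g - 299)/(6*(T + 118)) = -(-299 + g)/(6*(118 + T)))
-167272 - O(-79, -172) = -167272 - (299 - 1*(-79))/(6*(118 - 172)) = -167272 - (299 + 79)/(6*(-54)) = -167272 - (-1)*378/(6*54) = -167272 - 1*(-7/6) = -167272 + 7/6 = -1003625/6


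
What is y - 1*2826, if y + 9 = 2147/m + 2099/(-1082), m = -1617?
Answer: -4965816127/1749594 ≈ -2838.3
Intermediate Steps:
y = -21463483/1749594 (y = -9 + (2147/(-1617) + 2099/(-1082)) = -9 + (2147*(-1/1617) + 2099*(-1/1082)) = -9 + (-2147/1617 - 2099/1082) = -9 - 5717137/1749594 = -21463483/1749594 ≈ -12.268)
y - 1*2826 = -21463483/1749594 - 1*2826 = -21463483/1749594 - 2826 = -4965816127/1749594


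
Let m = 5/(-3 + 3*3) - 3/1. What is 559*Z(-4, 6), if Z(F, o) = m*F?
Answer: 14534/3 ≈ 4844.7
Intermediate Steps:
m = -13/6 (m = 5/(-3 + 9) - 3*1 = 5/6 - 3 = 5*(⅙) - 3 = ⅚ - 3 = -13/6 ≈ -2.1667)
Z(F, o) = -13*F/6
559*Z(-4, 6) = 559*(-13/6*(-4)) = 559*(26/3) = 14534/3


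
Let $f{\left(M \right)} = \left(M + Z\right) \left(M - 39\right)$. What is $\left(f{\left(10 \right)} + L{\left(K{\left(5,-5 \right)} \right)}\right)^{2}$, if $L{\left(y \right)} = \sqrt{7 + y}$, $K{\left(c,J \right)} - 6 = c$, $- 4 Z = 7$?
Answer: $\frac{916137}{16} - \frac{2871 \sqrt{2}}{2} \approx 55228.0$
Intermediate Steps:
$Z = - \frac{7}{4}$ ($Z = \left(- \frac{1}{4}\right) 7 = - \frac{7}{4} \approx -1.75$)
$K{\left(c,J \right)} = 6 + c$
$f{\left(M \right)} = \left(-39 + M\right) \left(- \frac{7}{4} + M\right)$ ($f{\left(M \right)} = \left(M - \frac{7}{4}\right) \left(M - 39\right) = \left(- \frac{7}{4} + M\right) \left(-39 + M\right) = \left(-39 + M\right) \left(- \frac{7}{4} + M\right)$)
$\left(f{\left(10 \right)} + L{\left(K{\left(5,-5 \right)} \right)}\right)^{2} = \left(\left(\frac{273}{4} + 10^{2} - \frac{815}{2}\right) + \sqrt{7 + \left(6 + 5\right)}\right)^{2} = \left(\left(\frac{273}{4} + 100 - \frac{815}{2}\right) + \sqrt{7 + 11}\right)^{2} = \left(- \frac{957}{4} + \sqrt{18}\right)^{2} = \left(- \frac{957}{4} + 3 \sqrt{2}\right)^{2}$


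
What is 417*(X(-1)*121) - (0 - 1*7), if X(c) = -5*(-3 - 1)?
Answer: 1009147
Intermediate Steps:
X(c) = 20 (X(c) = -5*(-4) = 20)
417*(X(-1)*121) - (0 - 1*7) = 417*(20*121) - (0 - 1*7) = 417*2420 - (0 - 7) = 1009140 - 1*(-7) = 1009140 + 7 = 1009147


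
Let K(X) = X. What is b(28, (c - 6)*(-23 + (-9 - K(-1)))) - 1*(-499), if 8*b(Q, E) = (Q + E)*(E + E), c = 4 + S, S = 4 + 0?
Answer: 1026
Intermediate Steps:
S = 4
c = 8 (c = 4 + 4 = 8)
b(Q, E) = E*(E + Q)/4 (b(Q, E) = ((Q + E)*(E + E))/8 = ((E + Q)*(2*E))/8 = (2*E*(E + Q))/8 = E*(E + Q)/4)
b(28, (c - 6)*(-23 + (-9 - K(-1)))) - 1*(-499) = ((8 - 6)*(-23 + (-9 - 1*(-1))))*((8 - 6)*(-23 + (-9 - 1*(-1))) + 28)/4 - 1*(-499) = (2*(-23 + (-9 + 1)))*(2*(-23 + (-9 + 1)) + 28)/4 + 499 = (2*(-23 - 8))*(2*(-23 - 8) + 28)/4 + 499 = (2*(-31))*(2*(-31) + 28)/4 + 499 = (1/4)*(-62)*(-62 + 28) + 499 = (1/4)*(-62)*(-34) + 499 = 527 + 499 = 1026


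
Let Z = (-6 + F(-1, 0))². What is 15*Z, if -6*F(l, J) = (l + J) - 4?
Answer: 4805/12 ≈ 400.42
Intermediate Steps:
F(l, J) = ⅔ - J/6 - l/6 (F(l, J) = -((l + J) - 4)/6 = -((J + l) - 4)/6 = -(-4 + J + l)/6 = ⅔ - J/6 - l/6)
Z = 961/36 (Z = (-6 + (⅔ - ⅙*0 - ⅙*(-1)))² = (-6 + (⅔ + 0 + ⅙))² = (-6 + ⅚)² = (-31/6)² = 961/36 ≈ 26.694)
15*Z = 15*(961/36) = 4805/12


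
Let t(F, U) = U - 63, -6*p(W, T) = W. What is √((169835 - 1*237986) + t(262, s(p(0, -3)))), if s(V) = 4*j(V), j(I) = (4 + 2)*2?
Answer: 3*I*√7574 ≈ 261.09*I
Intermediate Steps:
p(W, T) = -W/6
j(I) = 12 (j(I) = 6*2 = 12)
s(V) = 48 (s(V) = 4*12 = 48)
t(F, U) = -63 + U
√((169835 - 1*237986) + t(262, s(p(0, -3)))) = √((169835 - 1*237986) + (-63 + 48)) = √((169835 - 237986) - 15) = √(-68151 - 15) = √(-68166) = 3*I*√7574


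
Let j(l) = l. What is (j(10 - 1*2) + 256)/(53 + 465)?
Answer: 132/259 ≈ 0.50965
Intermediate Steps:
(j(10 - 1*2) + 256)/(53 + 465) = ((10 - 1*2) + 256)/(53 + 465) = ((10 - 2) + 256)/518 = (8 + 256)*(1/518) = 264*(1/518) = 132/259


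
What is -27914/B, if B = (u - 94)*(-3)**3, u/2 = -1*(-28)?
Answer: -13957/513 ≈ -27.207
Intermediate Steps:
u = 56 (u = 2*(-1*(-28)) = 2*28 = 56)
B = 1026 (B = (56 - 94)*(-3)**3 = -38*(-27) = 1026)
-27914/B = -27914/1026 = -27914*1/1026 = -13957/513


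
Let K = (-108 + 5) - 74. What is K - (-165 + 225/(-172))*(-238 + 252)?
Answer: 185013/86 ≈ 2151.3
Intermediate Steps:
K = -177 (K = -103 - 74 = -177)
K - (-165 + 225/(-172))*(-238 + 252) = -177 - (-165 + 225/(-172))*(-238 + 252) = -177 - (-165 + 225*(-1/172))*14 = -177 - (-165 - 225/172)*14 = -177 - (-28605)*14/172 = -177 - 1*(-200235/86) = -177 + 200235/86 = 185013/86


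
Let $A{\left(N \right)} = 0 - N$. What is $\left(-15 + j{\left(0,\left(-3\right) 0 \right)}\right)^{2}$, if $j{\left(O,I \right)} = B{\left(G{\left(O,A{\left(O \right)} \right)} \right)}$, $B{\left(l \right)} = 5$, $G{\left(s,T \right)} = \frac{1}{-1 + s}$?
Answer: $100$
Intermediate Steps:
$A{\left(N \right)} = - N$
$j{\left(O,I \right)} = 5$
$\left(-15 + j{\left(0,\left(-3\right) 0 \right)}\right)^{2} = \left(-15 + 5\right)^{2} = \left(-10\right)^{2} = 100$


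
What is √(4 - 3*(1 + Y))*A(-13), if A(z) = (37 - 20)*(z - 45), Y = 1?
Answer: -986*I*√2 ≈ -1394.4*I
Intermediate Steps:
A(z) = -765 + 17*z (A(z) = 17*(-45 + z) = -765 + 17*z)
√(4 - 3*(1 + Y))*A(-13) = √(4 - 3*(1 + 1))*(-765 + 17*(-13)) = √(4 - 3*2)*(-765 - 221) = √(4 - 6)*(-986) = √(-2)*(-986) = (I*√2)*(-986) = -986*I*√2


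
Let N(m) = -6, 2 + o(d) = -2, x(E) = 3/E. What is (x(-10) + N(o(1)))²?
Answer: 3969/100 ≈ 39.690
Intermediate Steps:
o(d) = -4 (o(d) = -2 - 2 = -4)
(x(-10) + N(o(1)))² = (3/(-10) - 6)² = (3*(-⅒) - 6)² = (-3/10 - 6)² = (-63/10)² = 3969/100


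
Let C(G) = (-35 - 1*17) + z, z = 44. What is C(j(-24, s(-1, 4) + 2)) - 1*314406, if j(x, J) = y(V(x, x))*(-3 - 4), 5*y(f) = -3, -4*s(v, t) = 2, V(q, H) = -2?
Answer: -314414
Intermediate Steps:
s(v, t) = -½ (s(v, t) = -¼*2 = -½)
y(f) = -⅗ (y(f) = (⅕)*(-3) = -⅗)
j(x, J) = 21/5 (j(x, J) = -3*(-3 - 4)/5 = -⅗*(-7) = 21/5)
C(G) = -8 (C(G) = (-35 - 1*17) + 44 = (-35 - 17) + 44 = -52 + 44 = -8)
C(j(-24, s(-1, 4) + 2)) - 1*314406 = -8 - 1*314406 = -8 - 314406 = -314414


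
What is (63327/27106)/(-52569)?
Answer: -1919/43179858 ≈ -4.4442e-5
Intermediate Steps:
(63327/27106)/(-52569) = (63327*(1/27106))*(-1/52569) = (63327/27106)*(-1/52569) = -1919/43179858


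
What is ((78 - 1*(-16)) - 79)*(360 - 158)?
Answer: 3030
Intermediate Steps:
((78 - 1*(-16)) - 79)*(360 - 158) = ((78 + 16) - 79)*202 = (94 - 79)*202 = 15*202 = 3030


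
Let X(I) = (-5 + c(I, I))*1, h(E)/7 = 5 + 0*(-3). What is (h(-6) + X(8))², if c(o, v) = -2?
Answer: 784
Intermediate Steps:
h(E) = 35 (h(E) = 7*(5 + 0*(-3)) = 7*(5 + 0) = 7*5 = 35)
X(I) = -7 (X(I) = (-5 - 2)*1 = -7*1 = -7)
(h(-6) + X(8))² = (35 - 7)² = 28² = 784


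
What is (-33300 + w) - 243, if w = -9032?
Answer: -42575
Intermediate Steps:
(-33300 + w) - 243 = (-33300 - 9032) - 243 = -42332 - 243 = -42575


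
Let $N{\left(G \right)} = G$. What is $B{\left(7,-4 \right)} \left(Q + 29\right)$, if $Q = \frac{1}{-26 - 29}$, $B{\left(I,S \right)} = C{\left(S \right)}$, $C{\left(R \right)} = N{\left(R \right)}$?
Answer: $- \frac{6376}{55} \approx -115.93$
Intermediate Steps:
$C{\left(R \right)} = R$
$B{\left(I,S \right)} = S$
$Q = - \frac{1}{55}$ ($Q = \frac{1}{-55} = - \frac{1}{55} \approx -0.018182$)
$B{\left(7,-4 \right)} \left(Q + 29\right) = - 4 \left(- \frac{1}{55} + 29\right) = \left(-4\right) \frac{1594}{55} = - \frac{6376}{55}$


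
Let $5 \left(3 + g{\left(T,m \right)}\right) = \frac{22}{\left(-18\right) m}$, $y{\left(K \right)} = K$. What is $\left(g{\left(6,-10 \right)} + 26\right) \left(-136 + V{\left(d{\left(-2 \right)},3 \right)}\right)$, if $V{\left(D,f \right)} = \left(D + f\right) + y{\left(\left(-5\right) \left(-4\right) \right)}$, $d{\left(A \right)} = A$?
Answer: $- \frac{238303}{90} \approx -2647.8$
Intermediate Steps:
$g{\left(T,m \right)} = -3 - \frac{11}{45 m}$ ($g{\left(T,m \right)} = -3 + \frac{22 \frac{1}{\left(-18\right) m}}{5} = -3 + \frac{22 \left(- \frac{1}{18 m}\right)}{5} = -3 + \frac{\left(- \frac{11}{9}\right) \frac{1}{m}}{5} = -3 - \frac{11}{45 m}$)
$V{\left(D,f \right)} = 20 + D + f$ ($V{\left(D,f \right)} = \left(D + f\right) - -20 = \left(D + f\right) + 20 = 20 + D + f$)
$\left(g{\left(6,-10 \right)} + 26\right) \left(-136 + V{\left(d{\left(-2 \right)},3 \right)}\right) = \left(\left(-3 - \frac{11}{45 \left(-10\right)}\right) + 26\right) \left(-136 + \left(20 - 2 + 3\right)\right) = \left(\left(-3 - - \frac{11}{450}\right) + 26\right) \left(-136 + 21\right) = \left(\left(-3 + \frac{11}{450}\right) + 26\right) \left(-115\right) = \left(- \frac{1339}{450} + 26\right) \left(-115\right) = \frac{10361}{450} \left(-115\right) = - \frac{238303}{90}$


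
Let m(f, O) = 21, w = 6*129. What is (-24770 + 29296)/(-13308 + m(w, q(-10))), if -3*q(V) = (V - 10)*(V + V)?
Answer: -4526/13287 ≈ -0.34063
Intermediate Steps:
q(V) = -2*V*(-10 + V)/3 (q(V) = -(V - 10)*(V + V)/3 = -(-10 + V)*2*V/3 = -2*V*(-10 + V)/3)
w = 774
(-24770 + 29296)/(-13308 + m(w, q(-10))) = (-24770 + 29296)/(-13308 + 21) = 4526/(-13287) = 4526*(-1/13287) = -4526/13287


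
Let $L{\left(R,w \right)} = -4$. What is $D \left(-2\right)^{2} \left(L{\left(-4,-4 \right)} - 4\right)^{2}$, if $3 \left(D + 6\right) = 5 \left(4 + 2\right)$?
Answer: $1024$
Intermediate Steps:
$D = 4$ ($D = -6 + \frac{5 \left(4 + 2\right)}{3} = -6 + \frac{5 \cdot 6}{3} = -6 + \frac{1}{3} \cdot 30 = -6 + 10 = 4$)
$D \left(-2\right)^{2} \left(L{\left(-4,-4 \right)} - 4\right)^{2} = 4 \left(-2\right)^{2} \left(-4 - 4\right)^{2} = 4 \cdot 4 \left(-8\right)^{2} = 16 \cdot 64 = 1024$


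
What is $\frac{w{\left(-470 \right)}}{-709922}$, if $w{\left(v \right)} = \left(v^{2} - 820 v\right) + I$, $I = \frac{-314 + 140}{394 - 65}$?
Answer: $- \frac{99736263}{116782169} \approx -0.85404$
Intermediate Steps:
$I = - \frac{174}{329} \approx -0.52888$
$w{\left(v \right)} = - \frac{174}{329} + v^{2} - 820 v$ ($w{\left(v \right)} = \left(v^{2} - 820 v\right) - \frac{174}{329} = - \frac{174}{329} + v^{2} - 820 v$)
$\frac{w{\left(-470 \right)}}{-709922} = \frac{- \frac{174}{329} + \left(-470\right)^{2} - -385400}{-709922} = \left(- \frac{174}{329} + 220900 + 385400\right) \left(- \frac{1}{709922}\right) = \frac{199472526}{329} \left(- \frac{1}{709922}\right) = - \frac{99736263}{116782169}$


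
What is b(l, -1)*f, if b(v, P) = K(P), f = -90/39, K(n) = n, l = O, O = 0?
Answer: 30/13 ≈ 2.3077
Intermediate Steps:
l = 0
f = -30/13 (f = -90*1/39 = -30/13 ≈ -2.3077)
b(v, P) = P
b(l, -1)*f = -1*(-30/13) = 30/13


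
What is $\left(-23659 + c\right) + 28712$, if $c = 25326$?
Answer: $30379$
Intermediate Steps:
$\left(-23659 + c\right) + 28712 = \left(-23659 + 25326\right) + 28712 = 1667 + 28712 = 30379$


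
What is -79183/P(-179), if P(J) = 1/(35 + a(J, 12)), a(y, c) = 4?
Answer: -3088137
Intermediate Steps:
P(J) = 1/39 (P(J) = 1/(35 + 4) = 1/39)
-79183/P(-179) = -79183/1/39 = -79183*39 = -3088137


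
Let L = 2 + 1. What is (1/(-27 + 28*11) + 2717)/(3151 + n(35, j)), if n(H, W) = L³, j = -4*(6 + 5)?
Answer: 381739/446509 ≈ 0.85494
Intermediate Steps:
j = -44 (j = -4*11 = -44)
L = 3
n(H, W) = 27 (n(H, W) = 3³ = 27)
(1/(-27 + 28*11) + 2717)/(3151 + n(35, j)) = (1/(-27 + 28*11) + 2717)/(3151 + 27) = (1/(-27 + 308) + 2717)/3178 = (1/281 + 2717)*(1/3178) = (763478/281)*(1/3178) = 381739/446509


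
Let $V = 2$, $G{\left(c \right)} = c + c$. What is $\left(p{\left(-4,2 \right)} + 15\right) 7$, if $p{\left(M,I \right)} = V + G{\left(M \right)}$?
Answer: $63$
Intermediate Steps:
$G{\left(c \right)} = 2 c$
$p{\left(M,I \right)} = 2 + 2 M$
$\left(p{\left(-4,2 \right)} + 15\right) 7 = \left(\left(2 + 2 \left(-4\right)\right) + 15\right) 7 = \left(\left(2 - 8\right) + 15\right) 7 = \left(-6 + 15\right) 7 = 9 \cdot 7 = 63$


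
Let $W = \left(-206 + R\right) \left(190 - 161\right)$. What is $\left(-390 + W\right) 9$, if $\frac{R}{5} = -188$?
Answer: $-302616$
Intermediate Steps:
$R = -940$ ($R = 5 \left(-188\right) = -940$)
$W = -33234$ ($W = \left(-206 - 940\right) \left(190 - 161\right) = \left(-1146\right) 29 = -33234$)
$\left(-390 + W\right) 9 = \left(-390 - 33234\right) 9 = \left(-33624\right) 9 = -302616$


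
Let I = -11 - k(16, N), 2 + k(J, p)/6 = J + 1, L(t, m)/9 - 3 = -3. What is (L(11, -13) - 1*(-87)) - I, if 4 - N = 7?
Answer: 188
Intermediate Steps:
N = -3 (N = 4 - 1*7 = 4 - 7 = -3)
L(t, m) = 0 (L(t, m) = 27 + 9*(-3) = 27 - 27 = 0)
k(J, p) = -6 + 6*J (k(J, p) = -12 + 6*(J + 1) = -12 + 6*(1 + J) = -12 + (6 + 6*J) = -6 + 6*J)
I = -101 (I = -11 - (-6 + 6*16) = -11 - (-6 + 96) = -11 - 1*90 = -11 - 90 = -101)
(L(11, -13) - 1*(-87)) - I = (0 - 1*(-87)) - 1*(-101) = (0 + 87) + 101 = 87 + 101 = 188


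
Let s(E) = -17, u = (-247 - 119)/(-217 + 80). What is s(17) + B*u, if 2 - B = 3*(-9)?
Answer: 8285/137 ≈ 60.474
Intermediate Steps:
u = 366/137 (u = -366/(-137) = -366*(-1/137) = 366/137 ≈ 2.6715)
B = 29 (B = 2 - 3*(-9) = 2 - 1*(-27) = 2 + 27 = 29)
s(17) + B*u = -17 + 29*(366/137) = -17 + 10614/137 = 8285/137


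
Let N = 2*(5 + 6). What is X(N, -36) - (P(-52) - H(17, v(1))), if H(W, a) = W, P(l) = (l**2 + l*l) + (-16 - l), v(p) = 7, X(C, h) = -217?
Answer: -5644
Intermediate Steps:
N = 22 (N = 2*11 = 22)
P(l) = -16 - l + 2*l**2 (P(l) = (l**2 + l**2) + (-16 - l) = 2*l**2 + (-16 - l) = -16 - l + 2*l**2)
X(N, -36) - (P(-52) - H(17, v(1))) = -217 - ((-16 - 1*(-52) + 2*(-52)**2) - 1*17) = -217 - ((-16 + 52 + 2*2704) - 17) = -217 - ((-16 + 52 + 5408) - 17) = -217 - (5444 - 17) = -217 - 1*5427 = -217 - 5427 = -5644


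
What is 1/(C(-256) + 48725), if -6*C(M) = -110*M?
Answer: 3/132095 ≈ 2.2711e-5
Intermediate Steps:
C(M) = 55*M/3 (C(M) = -(-55)*M/3 = 55*M/3)
1/(C(-256) + 48725) = 1/((55/3)*(-256) + 48725) = 1/(-14080/3 + 48725) = 1/(132095/3) = 3/132095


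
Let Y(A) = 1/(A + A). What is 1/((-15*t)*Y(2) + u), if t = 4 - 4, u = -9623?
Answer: -1/9623 ≈ -0.00010392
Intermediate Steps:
t = 0
Y(A) = 1/(2*A)
1/((-15*t)*Y(2) + u) = 1/((-15*0)*((1/2)/2) - 9623) = 1/(0*((1/2)*(1/2)) - 9623) = 1/(0*(1/4) - 9623) = 1/(0 - 9623) = 1/(-9623) = -1/9623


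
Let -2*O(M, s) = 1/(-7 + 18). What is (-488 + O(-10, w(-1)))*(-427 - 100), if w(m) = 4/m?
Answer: 5658399/22 ≈ 2.5720e+5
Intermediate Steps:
O(M, s) = -1/22 (O(M, s) = -1/(2*(-7 + 18)) = -½/11 = -½*1/11 = -1/22)
(-488 + O(-10, w(-1)))*(-427 - 100) = (-488 - 1/22)*(-427 - 100) = -10737/22*(-527) = 5658399/22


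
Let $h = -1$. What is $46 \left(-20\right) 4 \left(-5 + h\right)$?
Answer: $22080$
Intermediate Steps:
$46 \left(-20\right) 4 \left(-5 + h\right) = 46 \left(-20\right) 4 \left(-5 - 1\right) = - 920 \cdot 4 \left(-6\right) = \left(-920\right) \left(-24\right) = 22080$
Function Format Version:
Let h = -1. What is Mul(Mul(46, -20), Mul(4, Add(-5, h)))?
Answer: 22080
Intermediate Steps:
Mul(Mul(46, -20), Mul(4, Add(-5, h))) = Mul(Mul(46, -20), Mul(4, Add(-5, -1))) = Mul(-920, Mul(4, -6)) = Mul(-920, -24) = 22080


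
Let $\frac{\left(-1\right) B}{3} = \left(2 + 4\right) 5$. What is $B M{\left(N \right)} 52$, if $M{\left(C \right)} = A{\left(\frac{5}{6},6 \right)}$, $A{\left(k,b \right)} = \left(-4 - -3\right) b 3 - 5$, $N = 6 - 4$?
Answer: $107640$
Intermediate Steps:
$N = 2$ ($N = 6 - 4 = 2$)
$B = -90$ ($B = - 3 \left(2 + 4\right) 5 = - 3 \cdot 6 \cdot 5 = \left(-3\right) 30 = -90$)
$A{\left(k,b \right)} = -5 - 3 b$ ($A{\left(k,b \right)} = \left(-4 + 3\right) 3 b - 5 = - 3 b - 5 = -5 - 3 b$)
$M{\left(C \right)} = -23$ ($M{\left(C \right)} = -5 - 18 = -23$)
$B M{\left(N \right)} 52 = \left(-90\right) \left(-23\right) 52 = 2070 \cdot 52 = 107640$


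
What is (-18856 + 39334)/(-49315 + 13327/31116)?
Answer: -637193448/1534472213 ≈ -0.41525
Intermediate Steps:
(-18856 + 39334)/(-49315 + 13327/31116) = 20478/(-49315 + 13327*(1/31116)) = 20478/(-49315 + 13327/31116) = 20478/(-1534472213/31116) = 20478*(-31116/1534472213) = -637193448/1534472213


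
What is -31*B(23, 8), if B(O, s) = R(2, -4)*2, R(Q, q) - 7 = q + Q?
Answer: -310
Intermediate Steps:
R(Q, q) = 7 + Q + q (R(Q, q) = 7 + (q + Q) = 7 + (Q + q) = 7 + Q + q)
B(O, s) = 10 (B(O, s) = (7 + 2 - 4)*2 = 5*2 = 10)
-31*B(23, 8) = -31*10 = -310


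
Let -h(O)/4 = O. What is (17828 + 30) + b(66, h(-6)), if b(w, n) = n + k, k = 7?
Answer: 17889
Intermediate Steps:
h(O) = -4*O
b(w, n) = 7 + n (b(w, n) = n + 7 = 7 + n)
(17828 + 30) + b(66, h(-6)) = (17828 + 30) + (7 - 4*(-6)) = 17858 + (7 + 24) = 17858 + 31 = 17889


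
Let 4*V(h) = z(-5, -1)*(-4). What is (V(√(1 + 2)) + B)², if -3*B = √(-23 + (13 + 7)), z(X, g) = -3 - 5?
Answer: (24 - I*√3)²/9 ≈ 63.667 - 9.2376*I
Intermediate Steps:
z(X, g) = -8
B = -I*√3/3 (B = -√(-23 + (13 + 7))/3 = -√(-23 + 20)/3 = -I*√3/3 ≈ -0.57735*I)
V(h) = 8 (V(h) = (-8*(-4))/4 = (¼)*32 = 8)
(V(√(1 + 2)) + B)² = (8 - I*√3/3)²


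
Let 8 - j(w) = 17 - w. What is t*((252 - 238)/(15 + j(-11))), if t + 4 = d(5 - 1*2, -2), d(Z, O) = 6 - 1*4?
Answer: 28/5 ≈ 5.6000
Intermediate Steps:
j(w) = -9 + w (j(w) = 8 - (17 - w) = 8 + (-17 + w) = -9 + w)
d(Z, O) = 2 (d(Z, O) = 6 - 4 = 2)
t = -2 (t = -4 + 2 = -2)
t*((252 - 238)/(15 + j(-11))) = -2*(252 - 238)/(15 + (-9 - 11)) = -28/(15 - 20) = -28/(-5) = -28*(-1)/5 = -2*(-14/5) = 28/5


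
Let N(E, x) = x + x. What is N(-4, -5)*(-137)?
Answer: 1370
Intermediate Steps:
N(E, x) = 2*x
N(-4, -5)*(-137) = (2*(-5))*(-137) = -10*(-137) = 1370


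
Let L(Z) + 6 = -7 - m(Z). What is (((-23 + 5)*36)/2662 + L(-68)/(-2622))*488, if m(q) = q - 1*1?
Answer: -225471616/1744941 ≈ -129.21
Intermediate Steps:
m(q) = -1 + q (m(q) = q - 1 = -1 + q)
L(Z) = -12 - Z (L(Z) = -6 + (-7 - (-1 + Z)) = -6 + (-7 + (1 - Z)) = -6 + (-6 - Z) = -12 - Z)
(((-23 + 5)*36)/2662 + L(-68)/(-2622))*488 = (((-23 + 5)*36)/2662 + (-12 - 1*(-68))/(-2622))*488 = (-18*36*(1/2662) + (-12 + 68)*(-1/2622))*488 = (-648*1/2662 + 56*(-1/2622))*488 = (-324/1331 - 28/1311)*488 = -462032/1744941*488 = -225471616/1744941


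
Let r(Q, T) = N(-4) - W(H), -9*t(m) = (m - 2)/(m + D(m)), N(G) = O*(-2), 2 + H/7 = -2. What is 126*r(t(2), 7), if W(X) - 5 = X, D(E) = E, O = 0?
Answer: 2898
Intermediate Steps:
H = -28 (H = -14 + 7*(-2) = -14 - 14 = -28)
N(G) = 0 (N(G) = 0*(-2) = 0)
W(X) = 5 + X
t(m) = -(-2 + m)/(18*m) (t(m) = -(m - 2)/(9*(m + m)) = -(-2 + m)/(9*(2*m)) = -(-2 + m)*1/(2*m)/9 = -(-2 + m)/(18*m))
r(Q, T) = 23 (r(Q, T) = 0 - (5 - 28) = 0 - 1*(-23) = 0 + 23 = 23)
126*r(t(2), 7) = 126*23 = 2898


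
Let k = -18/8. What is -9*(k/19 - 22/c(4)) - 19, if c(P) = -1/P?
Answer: -61555/76 ≈ -809.93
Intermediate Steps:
k = -9/4 (k = -18*1/8 = -9/4 ≈ -2.2500)
-9*(k/19 - 22/c(4)) - 19 = -9*(-9/4/19 - 22/((-1/4))) - 19 = -9*(-9/4*1/19 - 22/((-1*1/4))) - 19 = -9*(-9/76 - 22/(-1/4)) - 19 = -9*(-9/76 - 22*(-4)) - 19 = -9*(-9/76 + 88) - 19 = -9*6679/76 - 19 = -60111/76 - 19 = -61555/76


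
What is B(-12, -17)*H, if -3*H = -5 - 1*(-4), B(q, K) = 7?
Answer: 7/3 ≈ 2.3333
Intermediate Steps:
H = 1/3 (H = -(-5 - 1*(-4))/3 = -(-5 + 4)/3 = -1/3*(-1) = 1/3 ≈ 0.33333)
B(-12, -17)*H = 7*(1/3) = 7/3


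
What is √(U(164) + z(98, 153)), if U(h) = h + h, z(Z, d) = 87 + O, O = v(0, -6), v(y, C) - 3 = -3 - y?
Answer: √415 ≈ 20.372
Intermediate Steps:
v(y, C) = -y (v(y, C) = 3 + (-3 - y) = -y)
O = 0 (O = -1*0 = 0)
z(Z, d) = 87 (z(Z, d) = 87 + 0 = 87)
U(h) = 2*h
√(U(164) + z(98, 153)) = √(2*164 + 87) = √(328 + 87) = √415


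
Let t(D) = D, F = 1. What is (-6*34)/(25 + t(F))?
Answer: -102/13 ≈ -7.8462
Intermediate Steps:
(-6*34)/(25 + t(F)) = (-6*34)/(25 + 1) = -204/26 = -204*1/26 = -102/13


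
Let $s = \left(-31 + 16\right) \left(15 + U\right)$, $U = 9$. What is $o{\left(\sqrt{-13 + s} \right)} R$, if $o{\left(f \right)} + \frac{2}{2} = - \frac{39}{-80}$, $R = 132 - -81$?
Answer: $- \frac{8733}{80} \approx -109.16$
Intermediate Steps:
$s = -360$ ($s = \left(-31 + 16\right) \left(15 + 9\right) = \left(-15\right) 24 = -360$)
$R = 213$ ($R = 132 + 81 = 213$)
$o{\left(f \right)} = - \frac{41}{80}$ ($o{\left(f \right)} = -1 - \frac{39}{-80} = -1 - - \frac{39}{80} = -1 + \frac{39}{80} = - \frac{41}{80}$)
$o{\left(\sqrt{-13 + s} \right)} R = \left(- \frac{41}{80}\right) 213 = - \frac{8733}{80}$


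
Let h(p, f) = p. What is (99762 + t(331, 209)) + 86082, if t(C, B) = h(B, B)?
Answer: 186053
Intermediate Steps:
t(C, B) = B
(99762 + t(331, 209)) + 86082 = (99762 + 209) + 86082 = 99971 + 86082 = 186053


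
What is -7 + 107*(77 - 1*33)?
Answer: 4701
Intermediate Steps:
-7 + 107*(77 - 1*33) = -7 + 107*(77 - 33) = -7 + 107*44 = -7 + 4708 = 4701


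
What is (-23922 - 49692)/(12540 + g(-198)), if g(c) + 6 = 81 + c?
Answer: -24538/4139 ≈ -5.9285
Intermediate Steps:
g(c) = 75 + c (g(c) = -6 + (81 + c) = 75 + c)
(-23922 - 49692)/(12540 + g(-198)) = (-23922 - 49692)/(12540 + (75 - 198)) = -73614/(12540 - 123) = -73614/12417 = -73614*1/12417 = -24538/4139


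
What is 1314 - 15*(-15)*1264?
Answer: 285714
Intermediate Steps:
1314 - 15*(-15)*1264 = 1314 + 225*1264 = 1314 + 284400 = 285714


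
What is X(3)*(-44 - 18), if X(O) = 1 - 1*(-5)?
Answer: -372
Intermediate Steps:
X(O) = 6 (X(O) = 1 + 5 = 6)
X(3)*(-44 - 18) = 6*(-44 - 18) = 6*(-62) = -372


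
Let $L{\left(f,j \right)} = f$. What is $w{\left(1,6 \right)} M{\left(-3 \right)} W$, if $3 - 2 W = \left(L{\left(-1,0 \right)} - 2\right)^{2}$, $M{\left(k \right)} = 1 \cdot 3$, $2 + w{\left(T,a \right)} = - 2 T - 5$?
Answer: $81$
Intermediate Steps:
$w{\left(T,a \right)} = -7 - 2 T$ ($w{\left(T,a \right)} = -2 - \left(5 + 2 T\right) = -7 - 2 T$)
$M{\left(k \right)} = 3$
$W = -3$ ($W = \frac{3}{2} - \frac{\left(-1 - 2\right)^{2}}{2} = \frac{3}{2} - \frac{\left(-3\right)^{2}}{2} = \frac{3}{2} - \frac{9}{2} = -3$)
$w{\left(1,6 \right)} M{\left(-3 \right)} W = \left(-7 - 2\right) 3 \left(-3\right) = \left(-9\right) 3 \left(-3\right) = \left(-27\right) \left(-3\right) = 81$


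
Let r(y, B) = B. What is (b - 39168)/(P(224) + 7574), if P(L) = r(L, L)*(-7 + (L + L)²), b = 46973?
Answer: 1115/6423386 ≈ 0.00017358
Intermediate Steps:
P(L) = L*(-7 + 4*L²) (P(L) = L*(-7 + (L + L)²) = L*(-7 + (2*L)²) = L*(-7 + 4*L²))
(b - 39168)/(P(224) + 7574) = (46973 - 39168)/(224*(-7 + 4*224²) + 7574) = 7805/(224*(-7 + 4*50176) + 7574) = 7805/(224*(-7 + 200704) + 7574) = 7805/(224*200697 + 7574) = 7805/(44956128 + 7574) = 7805/44963702 = 7805*(1/44963702) = 1115/6423386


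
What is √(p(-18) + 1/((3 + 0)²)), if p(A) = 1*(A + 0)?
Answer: I*√161/3 ≈ 4.2295*I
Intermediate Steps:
p(A) = A (p(A) = 1*A = A)
√(p(-18) + 1/((3 + 0)²)) = √(-18 + 1/((3 + 0)²)) = √(-18 + 1/(3²)) = √(-18 + 1/9) = √(-18 + ⅑) = √(-161/9) = I*√161/3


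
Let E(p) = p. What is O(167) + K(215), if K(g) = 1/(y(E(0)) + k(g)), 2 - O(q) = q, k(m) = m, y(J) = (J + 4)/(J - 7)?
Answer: -247658/1501 ≈ -165.00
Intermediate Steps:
y(J) = (4 + J)/(-7 + J)
O(q) = 2 - q
K(g) = 1/(-4/7 + g) (K(g) = 1/((4 + 0)/(-7 + 0) + g) = 1/(4/(-7) + g) = 1/(-⅐*4 + g) = 1/(-4/7 + g))
O(167) + K(215) = (2 - 1*167) + 7/(-4 + 7*215) = (2 - 167) + 7/(-4 + 1505) = -165 + 7/1501 = -247658/1501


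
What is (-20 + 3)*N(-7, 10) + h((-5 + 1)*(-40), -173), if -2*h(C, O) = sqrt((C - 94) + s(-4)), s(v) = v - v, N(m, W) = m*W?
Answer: 1190 - sqrt(66)/2 ≈ 1185.9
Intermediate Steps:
N(m, W) = W*m
s(v) = 0
h(C, O) = -sqrt(-94 + C)/2 (h(C, O) = -sqrt((C - 94) + 0)/2 = -sqrt((-94 + C) + 0)/2 = -sqrt(-94 + C)/2)
(-20 + 3)*N(-7, 10) + h((-5 + 1)*(-40), -173) = (-20 + 3)*(10*(-7)) - sqrt(-94 + (-5 + 1)*(-40))/2 = -17*(-70) - sqrt(-94 - 4*(-40))/2 = 1190 - sqrt(-94 + 160)/2 = 1190 - sqrt(66)/2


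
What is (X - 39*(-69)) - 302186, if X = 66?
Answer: -299429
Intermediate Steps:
(X - 39*(-69)) - 302186 = (66 - 39*(-69)) - 302186 = (66 + 2691) - 302186 = 2757 - 302186 = -299429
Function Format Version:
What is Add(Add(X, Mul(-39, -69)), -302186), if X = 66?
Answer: -299429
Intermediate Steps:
Add(Add(X, Mul(-39, -69)), -302186) = Add(Add(66, Mul(-39, -69)), -302186) = Add(Add(66, 2691), -302186) = Add(2757, -302186) = -299429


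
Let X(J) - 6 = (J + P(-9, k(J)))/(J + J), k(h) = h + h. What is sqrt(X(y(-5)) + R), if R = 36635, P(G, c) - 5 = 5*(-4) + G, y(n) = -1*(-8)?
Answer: 4*sqrt(2290) ≈ 191.42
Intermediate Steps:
y(n) = 8
k(h) = 2*h
P(G, c) = -15 + G (P(G, c) = 5 + (5*(-4) + G) = 5 + (-20 + G) = -15 + G)
X(J) = 6 + (-24 + J)/(2*J) (X(J) = 6 + (J + (-15 - 9))/(J + J) = 6 + (J - 24)/((2*J)) = 6 + (-24 + J)*(1/(2*J)) = 6 + (-24 + J)/(2*J))
sqrt(X(y(-5)) + R) = sqrt((13/2 - 12/8) + 36635) = sqrt((13/2 - 12*1/8) + 36635) = sqrt((13/2 - 3/2) + 36635) = sqrt(5 + 36635) = sqrt(36640) = 4*sqrt(2290)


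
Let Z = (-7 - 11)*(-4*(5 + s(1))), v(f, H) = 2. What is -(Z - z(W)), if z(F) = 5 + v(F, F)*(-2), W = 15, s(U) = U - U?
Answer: -359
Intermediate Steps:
s(U) = 0
Z = 360 (Z = (-7 - 11)*(-4*(5 + 0)) = -(-72)*5 = -18*(-20) = 360)
z(F) = 1 (z(F) = 5 + 2*(-2) = 5 - 4 = 1)
-(Z - z(W)) = -(360 - 1*1) = -(360 - 1) = -1*359 = -359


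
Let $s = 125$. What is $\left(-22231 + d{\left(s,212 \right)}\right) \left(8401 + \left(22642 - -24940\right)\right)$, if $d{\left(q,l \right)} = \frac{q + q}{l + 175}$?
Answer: $- \frac{160543326167}{129} \approx -1.2445 \cdot 10^{9}$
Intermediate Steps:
$d{\left(q,l \right)} = \frac{2 q}{175 + l}$
$\left(-22231 + d{\left(s,212 \right)}\right) \left(8401 + \left(22642 - -24940\right)\right) = \left(-22231 + 2 \cdot 125 \frac{1}{175 + 212}\right) \left(8401 + \left(22642 - -24940\right)\right) = \left(-22231 + 2 \cdot 125 \cdot \frac{1}{387}\right) \left(8401 + \left(22642 + 24940\right)\right) = \left(-22231 + 2 \cdot 125 \cdot \frac{1}{387}\right) \left(8401 + 47582\right) = \left(-22231 + \frac{250}{387}\right) 55983 = \left(- \frac{8603147}{387}\right) 55983 = - \frac{160543326167}{129}$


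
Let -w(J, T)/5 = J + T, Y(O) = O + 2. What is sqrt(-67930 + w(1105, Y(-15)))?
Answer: I*sqrt(73390) ≈ 270.91*I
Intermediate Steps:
Y(O) = 2 + O
w(J, T) = -5*J - 5*T (w(J, T) = -5*(J + T) = -5*J - 5*T)
sqrt(-67930 + w(1105, Y(-15))) = sqrt(-67930 + (-5*1105 - 5*(2 - 15))) = sqrt(-67930 + (-5525 - 5*(-13))) = sqrt(-67930 + (-5525 + 65)) = sqrt(-67930 - 5460) = sqrt(-73390) = I*sqrt(73390)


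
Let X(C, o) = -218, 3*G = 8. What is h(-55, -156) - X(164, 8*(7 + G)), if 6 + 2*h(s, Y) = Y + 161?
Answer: 435/2 ≈ 217.50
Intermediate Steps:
G = 8/3 (G = (⅓)*8 = 8/3 ≈ 2.6667)
h(s, Y) = 155/2 + Y/2 (h(s, Y) = -3 + (Y + 161)/2 = -3 + (161 + Y)/2 = -3 + (161/2 + Y/2) = 155/2 + Y/2)
h(-55, -156) - X(164, 8*(7 + G)) = (155/2 + (½)*(-156)) - 1*(-218) = (155/2 - 78) + 218 = -½ + 218 = 435/2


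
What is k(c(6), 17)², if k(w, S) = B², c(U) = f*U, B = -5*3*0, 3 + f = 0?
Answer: 0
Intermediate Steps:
f = -3 (f = -3 + 0 = -3)
B = 0 (B = -15*0 = 0)
c(U) = -3*U
k(w, S) = 0 (k(w, S) = 0² = 0)
k(c(6), 17)² = 0² = 0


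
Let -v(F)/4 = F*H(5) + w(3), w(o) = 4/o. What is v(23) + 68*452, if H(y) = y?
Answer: 90812/3 ≈ 30271.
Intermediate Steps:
v(F) = -16/3 - 20*F (v(F) = -4*(F*5 + 4/3) = -4*(5*F + 4*(1/3)) = -4*(5*F + 4/3) = -4*(4/3 + 5*F) = -16/3 - 20*F)
v(23) + 68*452 = (-16/3 - 20*23) + 68*452 = (-16/3 - 460) + 30736 = -1396/3 + 30736 = 90812/3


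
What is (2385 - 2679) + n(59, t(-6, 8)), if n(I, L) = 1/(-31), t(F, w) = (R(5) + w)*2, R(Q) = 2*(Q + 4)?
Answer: -9115/31 ≈ -294.03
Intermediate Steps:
R(Q) = 8 + 2*Q (R(Q) = 2*(4 + Q) = 8 + 2*Q)
t(F, w) = 36 + 2*w (t(F, w) = ((8 + 2*5) + w)*2 = ((8 + 10) + w)*2 = (18 + w)*2 = 36 + 2*w)
n(I, L) = -1/31
(2385 - 2679) + n(59, t(-6, 8)) = (2385 - 2679) - 1/31 = -294 - 1/31 = -9115/31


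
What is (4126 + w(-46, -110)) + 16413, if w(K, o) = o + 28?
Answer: 20457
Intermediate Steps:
w(K, o) = 28 + o
(4126 + w(-46, -110)) + 16413 = (4126 + (28 - 110)) + 16413 = (4126 - 82) + 16413 = 4044 + 16413 = 20457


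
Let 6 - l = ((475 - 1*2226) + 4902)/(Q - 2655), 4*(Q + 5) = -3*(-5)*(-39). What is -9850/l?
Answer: -55283125/39977 ≈ -1382.9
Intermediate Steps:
Q = -605/4 (Q = -5 + (-3*(-5)*(-39))/4 = -5 + (15*(-39))/4 = -5 + (1/4)*(-585) = -5 - 585/4 = -605/4 ≈ -151.25)
l = 79954/11225 (l = 6 - ((475 - 1*2226) + 4902)/(-605/4 - 2655) = 6 - ((475 - 2226) + 4902)/(-11225/4) = 6 - (-1751 + 4902)*(-4)/11225 = 6 - 3151*(-4)/11225 = 6 - 1*(-12604/11225) = 6 + 12604/11225 = 79954/11225 ≈ 7.1228)
-9850/l = -9850/79954/11225 = -9850*11225/79954 = -1*55283125/39977 = -55283125/39977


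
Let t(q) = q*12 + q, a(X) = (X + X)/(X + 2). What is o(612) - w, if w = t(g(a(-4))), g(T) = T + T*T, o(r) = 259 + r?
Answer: 611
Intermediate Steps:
a(X) = 2*X/(2 + X) (a(X) = (2*X)/(2 + X) = 2*X/(2 + X))
g(T) = T + T²
t(q) = 13*q (t(q) = 12*q + q = 13*q)
w = 260 (w = 13*((2*(-4)/(2 - 4))*(1 + 2*(-4)/(2 - 4))) = 13*((2*(-4)/(-2))*(1 + 2*(-4)/(-2))) = 13*((2*(-4)*(-½))*(1 + 2*(-4)*(-½))) = 13*(4*(1 + 4)) = 13*(4*5) = 13*20 = 260)
o(612) - w = (259 + 612) - 1*260 = 871 - 260 = 611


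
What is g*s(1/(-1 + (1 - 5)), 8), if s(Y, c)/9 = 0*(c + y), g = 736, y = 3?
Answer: 0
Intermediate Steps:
s(Y, c) = 0 (s(Y, c) = 9*(0*(c + 3)) = 9*(0*(3 + c)) = 9*0 = 0)
g*s(1/(-1 + (1 - 5)), 8) = 736*0 = 0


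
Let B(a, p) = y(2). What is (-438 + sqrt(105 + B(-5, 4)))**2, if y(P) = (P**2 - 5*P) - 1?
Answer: 191942 - 6132*sqrt(2) ≈ 1.8327e+5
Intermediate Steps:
y(P) = -1 + P**2 - 5*P
B(a, p) = -7 (B(a, p) = -1 + 2**2 - 5*2 = -1 + 4 - 10 = -7)
(-438 + sqrt(105 + B(-5, 4)))**2 = (-438 + sqrt(105 - 7))**2 = (-438 + sqrt(98))**2 = (-438 + 7*sqrt(2))**2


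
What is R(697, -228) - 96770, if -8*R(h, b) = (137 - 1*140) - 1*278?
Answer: -773879/8 ≈ -96735.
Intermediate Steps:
R(h, b) = 281/8 (R(h, b) = -((137 - 1*140) - 1*278)/8 = -((137 - 140) - 278)/8 = -(-3 - 278)/8 = -1/8*(-281) = 281/8)
R(697, -228) - 96770 = 281/8 - 96770 = -773879/8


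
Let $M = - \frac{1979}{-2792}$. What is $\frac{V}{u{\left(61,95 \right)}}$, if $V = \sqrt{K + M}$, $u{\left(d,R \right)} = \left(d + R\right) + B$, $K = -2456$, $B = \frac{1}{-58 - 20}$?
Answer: $\frac{39 i \sqrt{4784910754}}{8492566} \approx 0.31766 i$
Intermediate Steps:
$B = - \frac{1}{78}$ ($B = \frac{1}{-78} = - \frac{1}{78} \approx -0.012821$)
$M = \frac{1979}{2792}$ ($M = \left(-1979\right) \left(- \frac{1}{2792}\right) = \frac{1979}{2792} \approx 0.70881$)
$u{\left(d,R \right)} = - \frac{1}{78} + R + d$ ($u{\left(d,R \right)} = \left(d + R\right) - \frac{1}{78} = \left(R + d\right) - \frac{1}{78} = - \frac{1}{78} + R + d$)
$V = \frac{i \sqrt{4784910754}}{1396}$ ($V = \sqrt{-2456 + \frac{1979}{2792}} = \sqrt{- \frac{6855173}{2792}} = \frac{i \sqrt{4784910754}}{1396} \approx 49.551 i$)
$\frac{V}{u{\left(61,95 \right)}} = \frac{\frac{1}{1396} i \sqrt{4784910754}}{- \frac{1}{78} + 95 + 61} = \frac{\frac{1}{1396} i \sqrt{4784910754}}{\frac{12167}{78}} = \frac{i \sqrt{4784910754}}{1396} \cdot \frac{78}{12167} = \frac{39 i \sqrt{4784910754}}{8492566}$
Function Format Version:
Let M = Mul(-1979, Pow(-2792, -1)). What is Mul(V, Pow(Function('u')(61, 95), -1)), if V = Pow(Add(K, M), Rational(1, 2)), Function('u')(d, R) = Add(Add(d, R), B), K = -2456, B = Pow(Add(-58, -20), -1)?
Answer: Mul(Rational(39, 8492566), I, Pow(4784910754, Rational(1, 2))) ≈ Mul(0.31766, I)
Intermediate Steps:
B = Rational(-1, 78) (B = Pow(-78, -1) = Rational(-1, 78) ≈ -0.012821)
M = Rational(1979, 2792) (M = Mul(-1979, Rational(-1, 2792)) = Rational(1979, 2792) ≈ 0.70881)
Function('u')(d, R) = Add(Rational(-1, 78), R, d) (Function('u')(d, R) = Add(Add(d, R), Rational(-1, 78)) = Add(Add(R, d), Rational(-1, 78)) = Add(Rational(-1, 78), R, d))
V = Mul(Rational(1, 1396), I, Pow(4784910754, Rational(1, 2))) (V = Pow(Add(-2456, Rational(1979, 2792)), Rational(1, 2)) = Pow(Rational(-6855173, 2792), Rational(1, 2)) = Mul(Rational(1, 1396), I, Pow(4784910754, Rational(1, 2))) ≈ Mul(49.551, I))
Mul(V, Pow(Function('u')(61, 95), -1)) = Mul(Mul(Rational(1, 1396), I, Pow(4784910754, Rational(1, 2))), Pow(Add(Rational(-1, 78), 95, 61), -1)) = Mul(Mul(Rational(1, 1396), I, Pow(4784910754, Rational(1, 2))), Pow(Rational(12167, 78), -1)) = Mul(Mul(Rational(1, 1396), I, Pow(4784910754, Rational(1, 2))), Rational(78, 12167)) = Mul(Rational(39, 8492566), I, Pow(4784910754, Rational(1, 2)))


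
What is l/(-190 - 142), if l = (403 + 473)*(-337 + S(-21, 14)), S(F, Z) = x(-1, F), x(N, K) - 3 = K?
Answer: 77745/83 ≈ 936.69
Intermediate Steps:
x(N, K) = 3 + K
S(F, Z) = 3 + F
l = -310980 (l = (403 + 473)*(-337 + (3 - 21)) = 876*(-337 - 18) = 876*(-355) = -310980)
l/(-190 - 142) = -310980/(-190 - 142) = -310980/(-332) = -310980*(-1/332) = 77745/83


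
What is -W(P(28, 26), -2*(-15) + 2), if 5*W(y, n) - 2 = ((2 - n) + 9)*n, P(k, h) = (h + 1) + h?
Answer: 134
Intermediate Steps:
P(k, h) = 1 + 2*h (P(k, h) = (1 + h) + h = 1 + 2*h)
W(y, n) = ⅖ + n*(11 - n)/5 (W(y, n) = ⅖ + (((2 - n) + 9)*n)/5 = ⅖ + ((11 - n)*n)/5 = ⅖ + (n*(11 - n))/5 = ⅖ + n*(11 - n)/5)
-W(P(28, 26), -2*(-15) + 2) = -(⅖ - (-2*(-15) + 2)²/5 + 11*(-2*(-15) + 2)/5) = -(⅖ - (30 + 2)²/5 + 11*(30 + 2)/5) = -(⅖ - ⅕*32² + (11/5)*32) = -(⅖ - ⅕*1024 + 352/5) = -(⅖ - 1024/5 + 352/5) = -1*(-134) = 134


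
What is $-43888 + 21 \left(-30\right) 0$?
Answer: $-43888$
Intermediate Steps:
$-43888 + 21 \left(-30\right) 0 = -43888 - 0 = -43888 + 0 = -43888$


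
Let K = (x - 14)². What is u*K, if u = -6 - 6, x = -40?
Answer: -34992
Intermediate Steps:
K = 2916 (K = (-40 - 14)² = (-54)² = 2916)
u = -12
u*K = -12*2916 = -34992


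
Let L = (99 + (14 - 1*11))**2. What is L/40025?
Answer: 10404/40025 ≈ 0.25994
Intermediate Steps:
L = 10404 (L = (99 + (14 - 11))**2 = (99 + 3)**2 = 102**2 = 10404)
L/40025 = 10404/40025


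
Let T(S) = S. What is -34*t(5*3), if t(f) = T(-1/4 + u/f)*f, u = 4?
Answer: -17/2 ≈ -8.5000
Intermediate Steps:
t(f) = f*(-¼ + 4/f) (t(f) = (-1/4 + 4/f)*f = (-1*¼ + 4/f)*f = (-¼ + 4/f)*f = f*(-¼ + 4/f))
-34*t(5*3) = -34*(4 - 5*3/4) = -34*(4 - ¼*15) = -34*(4 - 15/4) = -34*¼ = -17/2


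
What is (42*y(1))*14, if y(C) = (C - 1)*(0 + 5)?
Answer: 0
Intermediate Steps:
y(C) = -5 + 5*C (y(C) = (-1 + C)*5 = -5 + 5*C)
(42*y(1))*14 = (42*(-5 + 5*1))*14 = (42*(-5 + 5))*14 = (42*0)*14 = 0*14 = 0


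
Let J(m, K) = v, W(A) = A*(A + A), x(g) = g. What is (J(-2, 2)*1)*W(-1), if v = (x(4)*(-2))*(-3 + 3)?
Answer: 0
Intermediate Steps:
W(A) = 2*A² (W(A) = A*(2*A) = 2*A²)
v = 0 (v = (4*(-2))*(-3 + 3) = -8*0 = 0)
J(m, K) = 0
(J(-2, 2)*1)*W(-1) = (0*1)*(2*(-1)²) = 0*(2*1) = 0*2 = 0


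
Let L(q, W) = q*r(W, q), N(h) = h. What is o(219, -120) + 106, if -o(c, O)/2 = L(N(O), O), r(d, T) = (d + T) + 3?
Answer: -56774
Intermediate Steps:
r(d, T) = 3 + T + d (r(d, T) = (T + d) + 3 = 3 + T + d)
L(q, W) = q*(3 + W + q) (L(q, W) = q*(3 + q + W) = q*(3 + W + q))
o(c, O) = -2*O*(3 + 2*O) (o(c, O) = -2*O*(3 + O + O) = -2*O*(3 + 2*O))
o(219, -120) + 106 = -2*(-120)*(3 + 2*(-120)) + 106 = -2*(-120)*(3 - 240) + 106 = -2*(-120)*(-237) + 106 = -56880 + 106 = -56774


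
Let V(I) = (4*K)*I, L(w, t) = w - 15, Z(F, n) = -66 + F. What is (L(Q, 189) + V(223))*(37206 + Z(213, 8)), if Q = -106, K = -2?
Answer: -71157465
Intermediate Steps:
L(w, t) = -15 + w
V(I) = -8*I (V(I) = (4*(-2))*I = -8*I)
(L(Q, 189) + V(223))*(37206 + Z(213, 8)) = ((-15 - 106) - 8*223)*(37206 + (-66 + 213)) = (-121 - 1784)*(37206 + 147) = -1905*37353 = -71157465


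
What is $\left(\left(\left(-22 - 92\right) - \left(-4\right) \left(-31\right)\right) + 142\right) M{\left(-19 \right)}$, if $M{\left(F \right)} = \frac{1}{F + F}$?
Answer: $\frac{48}{19} \approx 2.5263$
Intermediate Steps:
$M{\left(F \right)} = \frac{1}{2 F}$
$\left(\left(\left(-22 - 92\right) - \left(-4\right) \left(-31\right)\right) + 142\right) M{\left(-19 \right)} = \left(\left(\left(-22 - 92\right) - \left(-4\right) \left(-31\right)\right) + 142\right) \frac{1}{2 \left(-19\right)} = \left(\left(\left(-22 - 92\right) - 124\right) + 142\right) \frac{1}{2} \left(- \frac{1}{19}\right) = \left(\left(-114 - 124\right) + 142\right) \left(- \frac{1}{38}\right) = \left(-238 + 142\right) \left(- \frac{1}{38}\right) = \left(-96\right) \left(- \frac{1}{38}\right) = \frac{48}{19}$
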